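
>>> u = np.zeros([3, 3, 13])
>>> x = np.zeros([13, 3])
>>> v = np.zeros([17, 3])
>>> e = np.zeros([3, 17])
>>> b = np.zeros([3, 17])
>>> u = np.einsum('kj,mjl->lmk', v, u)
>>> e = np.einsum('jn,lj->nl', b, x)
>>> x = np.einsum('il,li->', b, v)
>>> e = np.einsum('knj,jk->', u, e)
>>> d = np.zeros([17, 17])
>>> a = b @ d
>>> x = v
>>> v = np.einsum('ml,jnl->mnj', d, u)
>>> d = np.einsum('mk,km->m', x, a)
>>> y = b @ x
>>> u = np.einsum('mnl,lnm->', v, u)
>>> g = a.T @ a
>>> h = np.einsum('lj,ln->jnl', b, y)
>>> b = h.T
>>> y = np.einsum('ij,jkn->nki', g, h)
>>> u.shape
()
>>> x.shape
(17, 3)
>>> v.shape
(17, 3, 13)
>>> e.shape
()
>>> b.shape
(3, 3, 17)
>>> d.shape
(17,)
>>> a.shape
(3, 17)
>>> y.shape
(3, 3, 17)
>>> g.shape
(17, 17)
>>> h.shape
(17, 3, 3)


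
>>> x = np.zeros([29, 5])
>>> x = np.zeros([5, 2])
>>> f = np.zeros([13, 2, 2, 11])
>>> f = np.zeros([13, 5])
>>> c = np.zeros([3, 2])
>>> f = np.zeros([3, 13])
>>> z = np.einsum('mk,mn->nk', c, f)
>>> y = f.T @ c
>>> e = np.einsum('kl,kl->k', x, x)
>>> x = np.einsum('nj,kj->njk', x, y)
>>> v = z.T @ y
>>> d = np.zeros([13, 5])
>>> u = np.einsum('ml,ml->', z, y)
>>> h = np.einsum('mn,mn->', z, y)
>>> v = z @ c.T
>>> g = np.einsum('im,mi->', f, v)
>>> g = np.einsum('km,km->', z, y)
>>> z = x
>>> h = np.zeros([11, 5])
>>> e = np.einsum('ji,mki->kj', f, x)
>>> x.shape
(5, 2, 13)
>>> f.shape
(3, 13)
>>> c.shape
(3, 2)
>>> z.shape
(5, 2, 13)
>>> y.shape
(13, 2)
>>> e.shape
(2, 3)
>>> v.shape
(13, 3)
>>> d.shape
(13, 5)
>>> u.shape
()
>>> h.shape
(11, 5)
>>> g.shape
()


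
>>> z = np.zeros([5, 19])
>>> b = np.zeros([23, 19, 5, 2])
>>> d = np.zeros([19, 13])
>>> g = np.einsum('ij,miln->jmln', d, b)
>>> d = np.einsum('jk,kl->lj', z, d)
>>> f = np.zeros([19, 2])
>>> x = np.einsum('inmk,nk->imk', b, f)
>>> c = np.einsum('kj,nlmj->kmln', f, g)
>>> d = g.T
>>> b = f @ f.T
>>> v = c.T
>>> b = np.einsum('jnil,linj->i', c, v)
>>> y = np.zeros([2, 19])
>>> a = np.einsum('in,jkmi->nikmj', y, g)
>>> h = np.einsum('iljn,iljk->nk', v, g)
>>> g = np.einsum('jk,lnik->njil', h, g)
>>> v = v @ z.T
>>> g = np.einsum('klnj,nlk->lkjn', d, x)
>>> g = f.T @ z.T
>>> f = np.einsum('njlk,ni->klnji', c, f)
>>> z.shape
(5, 19)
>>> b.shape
(23,)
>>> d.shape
(2, 5, 23, 13)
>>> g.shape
(2, 5)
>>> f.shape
(13, 23, 19, 5, 2)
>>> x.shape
(23, 5, 2)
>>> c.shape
(19, 5, 23, 13)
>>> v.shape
(13, 23, 5, 5)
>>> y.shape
(2, 19)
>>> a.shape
(19, 2, 23, 5, 13)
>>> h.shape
(19, 2)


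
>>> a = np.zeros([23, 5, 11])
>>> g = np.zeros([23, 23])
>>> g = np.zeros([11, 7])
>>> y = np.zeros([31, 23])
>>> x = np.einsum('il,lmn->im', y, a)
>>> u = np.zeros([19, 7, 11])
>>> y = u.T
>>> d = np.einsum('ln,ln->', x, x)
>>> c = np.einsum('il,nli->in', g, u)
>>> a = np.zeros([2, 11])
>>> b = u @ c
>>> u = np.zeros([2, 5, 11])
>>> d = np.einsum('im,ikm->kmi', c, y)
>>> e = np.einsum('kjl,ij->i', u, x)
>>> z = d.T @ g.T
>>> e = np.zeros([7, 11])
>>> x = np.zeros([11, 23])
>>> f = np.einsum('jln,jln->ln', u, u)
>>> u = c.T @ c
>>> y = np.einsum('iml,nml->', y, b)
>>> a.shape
(2, 11)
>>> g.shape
(11, 7)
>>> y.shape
()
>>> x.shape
(11, 23)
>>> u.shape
(19, 19)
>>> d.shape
(7, 19, 11)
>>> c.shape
(11, 19)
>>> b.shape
(19, 7, 19)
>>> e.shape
(7, 11)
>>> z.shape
(11, 19, 11)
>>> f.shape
(5, 11)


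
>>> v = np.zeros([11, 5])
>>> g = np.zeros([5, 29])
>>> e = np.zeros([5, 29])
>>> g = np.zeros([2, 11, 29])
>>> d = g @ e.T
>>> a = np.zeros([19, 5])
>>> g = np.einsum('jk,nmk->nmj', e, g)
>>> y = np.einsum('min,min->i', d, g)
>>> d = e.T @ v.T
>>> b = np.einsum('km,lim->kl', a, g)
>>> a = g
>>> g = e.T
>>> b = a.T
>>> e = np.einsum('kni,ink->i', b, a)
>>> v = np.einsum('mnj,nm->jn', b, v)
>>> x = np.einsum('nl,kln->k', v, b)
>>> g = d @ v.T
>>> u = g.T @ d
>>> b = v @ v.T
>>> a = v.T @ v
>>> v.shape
(2, 11)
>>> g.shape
(29, 2)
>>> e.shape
(2,)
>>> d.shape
(29, 11)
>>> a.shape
(11, 11)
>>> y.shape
(11,)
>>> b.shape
(2, 2)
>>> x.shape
(5,)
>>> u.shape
(2, 11)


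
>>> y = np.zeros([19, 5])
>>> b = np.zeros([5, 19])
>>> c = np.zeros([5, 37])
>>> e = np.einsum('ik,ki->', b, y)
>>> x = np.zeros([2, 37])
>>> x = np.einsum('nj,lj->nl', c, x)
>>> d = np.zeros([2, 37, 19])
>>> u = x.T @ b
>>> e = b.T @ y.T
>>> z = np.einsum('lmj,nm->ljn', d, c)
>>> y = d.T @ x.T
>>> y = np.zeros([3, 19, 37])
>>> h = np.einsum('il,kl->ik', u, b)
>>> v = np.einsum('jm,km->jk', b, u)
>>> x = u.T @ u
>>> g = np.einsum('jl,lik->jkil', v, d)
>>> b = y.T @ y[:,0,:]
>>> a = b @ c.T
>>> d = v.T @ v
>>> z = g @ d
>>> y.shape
(3, 19, 37)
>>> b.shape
(37, 19, 37)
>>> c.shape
(5, 37)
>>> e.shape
(19, 19)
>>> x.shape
(19, 19)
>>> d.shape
(2, 2)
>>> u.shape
(2, 19)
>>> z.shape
(5, 19, 37, 2)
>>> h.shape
(2, 5)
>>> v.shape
(5, 2)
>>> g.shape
(5, 19, 37, 2)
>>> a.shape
(37, 19, 5)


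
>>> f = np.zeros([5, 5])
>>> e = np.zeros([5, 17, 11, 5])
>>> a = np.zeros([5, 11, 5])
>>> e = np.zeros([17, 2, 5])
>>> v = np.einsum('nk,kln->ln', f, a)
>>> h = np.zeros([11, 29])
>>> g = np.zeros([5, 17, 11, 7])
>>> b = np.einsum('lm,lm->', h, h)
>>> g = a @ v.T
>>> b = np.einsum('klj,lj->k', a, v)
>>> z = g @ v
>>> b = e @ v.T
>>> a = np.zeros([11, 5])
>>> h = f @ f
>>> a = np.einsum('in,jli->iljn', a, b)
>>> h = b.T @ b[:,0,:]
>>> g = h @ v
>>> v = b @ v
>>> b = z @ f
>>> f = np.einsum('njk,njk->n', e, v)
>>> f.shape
(17,)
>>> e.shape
(17, 2, 5)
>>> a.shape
(11, 2, 17, 5)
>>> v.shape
(17, 2, 5)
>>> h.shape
(11, 2, 11)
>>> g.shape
(11, 2, 5)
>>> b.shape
(5, 11, 5)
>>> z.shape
(5, 11, 5)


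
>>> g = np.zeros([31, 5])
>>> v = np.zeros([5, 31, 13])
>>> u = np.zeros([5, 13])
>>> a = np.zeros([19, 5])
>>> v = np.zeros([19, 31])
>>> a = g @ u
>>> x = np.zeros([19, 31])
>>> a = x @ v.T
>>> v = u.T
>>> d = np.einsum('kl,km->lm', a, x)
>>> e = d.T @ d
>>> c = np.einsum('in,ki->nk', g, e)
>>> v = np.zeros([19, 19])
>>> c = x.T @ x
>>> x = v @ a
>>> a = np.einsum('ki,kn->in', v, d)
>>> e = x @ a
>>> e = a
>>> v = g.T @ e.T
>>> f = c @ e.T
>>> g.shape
(31, 5)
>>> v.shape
(5, 19)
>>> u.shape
(5, 13)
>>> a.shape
(19, 31)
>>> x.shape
(19, 19)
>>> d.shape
(19, 31)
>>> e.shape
(19, 31)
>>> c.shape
(31, 31)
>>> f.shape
(31, 19)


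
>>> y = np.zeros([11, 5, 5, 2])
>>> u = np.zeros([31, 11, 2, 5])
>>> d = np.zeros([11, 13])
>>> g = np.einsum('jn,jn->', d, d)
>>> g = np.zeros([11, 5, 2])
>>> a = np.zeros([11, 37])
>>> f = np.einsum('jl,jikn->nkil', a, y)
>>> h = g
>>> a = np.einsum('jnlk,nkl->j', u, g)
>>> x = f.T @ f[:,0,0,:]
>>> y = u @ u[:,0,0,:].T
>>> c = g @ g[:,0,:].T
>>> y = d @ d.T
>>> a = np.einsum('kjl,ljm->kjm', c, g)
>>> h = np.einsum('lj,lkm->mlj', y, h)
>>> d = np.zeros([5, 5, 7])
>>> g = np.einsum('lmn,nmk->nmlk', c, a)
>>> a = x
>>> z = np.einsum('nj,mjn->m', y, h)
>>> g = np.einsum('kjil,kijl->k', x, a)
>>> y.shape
(11, 11)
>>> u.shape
(31, 11, 2, 5)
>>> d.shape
(5, 5, 7)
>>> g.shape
(37,)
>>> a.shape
(37, 5, 5, 37)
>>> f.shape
(2, 5, 5, 37)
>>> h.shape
(2, 11, 11)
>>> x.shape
(37, 5, 5, 37)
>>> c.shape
(11, 5, 11)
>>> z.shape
(2,)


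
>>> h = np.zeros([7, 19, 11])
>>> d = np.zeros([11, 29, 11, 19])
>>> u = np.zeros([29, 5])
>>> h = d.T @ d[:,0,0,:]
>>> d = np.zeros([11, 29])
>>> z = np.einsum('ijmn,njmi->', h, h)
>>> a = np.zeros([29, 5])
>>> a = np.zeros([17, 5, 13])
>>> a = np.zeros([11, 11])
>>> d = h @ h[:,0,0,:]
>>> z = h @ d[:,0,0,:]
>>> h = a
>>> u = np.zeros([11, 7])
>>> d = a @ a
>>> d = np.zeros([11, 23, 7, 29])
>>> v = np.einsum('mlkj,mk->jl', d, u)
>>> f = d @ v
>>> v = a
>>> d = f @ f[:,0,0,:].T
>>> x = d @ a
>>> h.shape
(11, 11)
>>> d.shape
(11, 23, 7, 11)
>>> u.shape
(11, 7)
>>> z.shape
(19, 11, 29, 19)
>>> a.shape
(11, 11)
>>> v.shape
(11, 11)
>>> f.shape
(11, 23, 7, 23)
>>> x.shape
(11, 23, 7, 11)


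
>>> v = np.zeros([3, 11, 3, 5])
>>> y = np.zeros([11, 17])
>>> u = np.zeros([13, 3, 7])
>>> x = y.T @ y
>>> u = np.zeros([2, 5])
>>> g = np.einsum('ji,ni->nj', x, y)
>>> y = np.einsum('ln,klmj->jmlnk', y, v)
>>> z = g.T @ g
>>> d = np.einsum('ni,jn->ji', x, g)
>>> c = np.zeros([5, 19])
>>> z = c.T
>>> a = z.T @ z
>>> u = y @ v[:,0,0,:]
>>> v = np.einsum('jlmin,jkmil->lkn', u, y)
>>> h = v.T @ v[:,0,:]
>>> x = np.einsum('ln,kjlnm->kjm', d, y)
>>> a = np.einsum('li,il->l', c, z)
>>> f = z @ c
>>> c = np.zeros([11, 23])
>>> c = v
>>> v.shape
(3, 3, 5)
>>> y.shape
(5, 3, 11, 17, 3)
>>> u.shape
(5, 3, 11, 17, 5)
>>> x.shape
(5, 3, 3)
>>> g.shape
(11, 17)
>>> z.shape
(19, 5)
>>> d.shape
(11, 17)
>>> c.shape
(3, 3, 5)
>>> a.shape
(5,)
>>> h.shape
(5, 3, 5)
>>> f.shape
(19, 19)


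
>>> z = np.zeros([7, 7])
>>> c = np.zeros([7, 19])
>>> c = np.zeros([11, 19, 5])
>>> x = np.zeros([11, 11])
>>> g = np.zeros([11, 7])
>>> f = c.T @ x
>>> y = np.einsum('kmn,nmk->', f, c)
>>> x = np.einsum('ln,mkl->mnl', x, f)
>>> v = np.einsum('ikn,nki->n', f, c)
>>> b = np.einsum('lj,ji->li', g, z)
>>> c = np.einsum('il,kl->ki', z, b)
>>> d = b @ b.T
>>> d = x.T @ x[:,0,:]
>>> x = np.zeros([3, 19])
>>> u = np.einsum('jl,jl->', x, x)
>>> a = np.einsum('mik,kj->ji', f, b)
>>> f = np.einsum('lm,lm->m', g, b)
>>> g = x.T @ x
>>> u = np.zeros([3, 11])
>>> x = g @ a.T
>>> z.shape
(7, 7)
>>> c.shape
(11, 7)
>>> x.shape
(19, 7)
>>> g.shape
(19, 19)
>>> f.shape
(7,)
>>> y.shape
()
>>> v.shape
(11,)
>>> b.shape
(11, 7)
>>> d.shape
(11, 11, 11)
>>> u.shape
(3, 11)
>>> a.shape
(7, 19)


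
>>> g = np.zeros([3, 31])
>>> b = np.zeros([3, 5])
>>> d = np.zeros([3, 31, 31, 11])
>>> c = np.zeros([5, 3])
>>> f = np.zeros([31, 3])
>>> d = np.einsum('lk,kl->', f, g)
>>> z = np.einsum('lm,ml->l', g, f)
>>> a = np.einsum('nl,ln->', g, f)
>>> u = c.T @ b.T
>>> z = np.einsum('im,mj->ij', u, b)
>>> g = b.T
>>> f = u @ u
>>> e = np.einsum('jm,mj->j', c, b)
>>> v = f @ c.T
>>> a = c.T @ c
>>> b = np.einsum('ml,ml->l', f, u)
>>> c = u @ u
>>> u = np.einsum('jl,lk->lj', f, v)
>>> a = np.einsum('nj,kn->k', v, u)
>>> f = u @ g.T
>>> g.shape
(5, 3)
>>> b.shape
(3,)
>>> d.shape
()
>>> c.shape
(3, 3)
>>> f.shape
(3, 5)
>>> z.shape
(3, 5)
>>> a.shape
(3,)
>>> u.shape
(3, 3)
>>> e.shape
(5,)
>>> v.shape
(3, 5)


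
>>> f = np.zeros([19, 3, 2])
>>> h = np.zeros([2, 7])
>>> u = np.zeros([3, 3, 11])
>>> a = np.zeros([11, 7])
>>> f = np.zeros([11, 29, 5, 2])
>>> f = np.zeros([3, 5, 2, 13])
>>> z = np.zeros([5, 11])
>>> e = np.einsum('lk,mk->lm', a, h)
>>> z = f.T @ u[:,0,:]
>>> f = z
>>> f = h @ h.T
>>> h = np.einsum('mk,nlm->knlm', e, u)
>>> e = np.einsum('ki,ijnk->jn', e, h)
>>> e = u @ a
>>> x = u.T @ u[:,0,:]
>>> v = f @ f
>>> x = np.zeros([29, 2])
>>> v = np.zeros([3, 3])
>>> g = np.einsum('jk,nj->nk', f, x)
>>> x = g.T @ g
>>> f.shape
(2, 2)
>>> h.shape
(2, 3, 3, 11)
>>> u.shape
(3, 3, 11)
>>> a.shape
(11, 7)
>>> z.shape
(13, 2, 5, 11)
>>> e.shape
(3, 3, 7)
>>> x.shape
(2, 2)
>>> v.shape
(3, 3)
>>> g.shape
(29, 2)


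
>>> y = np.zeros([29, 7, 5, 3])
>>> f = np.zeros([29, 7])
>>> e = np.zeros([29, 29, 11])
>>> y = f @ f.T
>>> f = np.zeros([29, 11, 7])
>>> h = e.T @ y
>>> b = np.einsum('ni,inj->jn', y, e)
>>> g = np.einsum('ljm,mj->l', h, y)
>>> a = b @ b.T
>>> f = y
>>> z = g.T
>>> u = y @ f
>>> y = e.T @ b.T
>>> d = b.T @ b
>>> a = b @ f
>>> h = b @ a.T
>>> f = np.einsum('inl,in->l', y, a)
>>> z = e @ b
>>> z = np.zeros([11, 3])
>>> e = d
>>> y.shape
(11, 29, 11)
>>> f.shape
(11,)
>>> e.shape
(29, 29)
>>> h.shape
(11, 11)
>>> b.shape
(11, 29)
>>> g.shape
(11,)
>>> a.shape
(11, 29)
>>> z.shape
(11, 3)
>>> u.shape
(29, 29)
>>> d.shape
(29, 29)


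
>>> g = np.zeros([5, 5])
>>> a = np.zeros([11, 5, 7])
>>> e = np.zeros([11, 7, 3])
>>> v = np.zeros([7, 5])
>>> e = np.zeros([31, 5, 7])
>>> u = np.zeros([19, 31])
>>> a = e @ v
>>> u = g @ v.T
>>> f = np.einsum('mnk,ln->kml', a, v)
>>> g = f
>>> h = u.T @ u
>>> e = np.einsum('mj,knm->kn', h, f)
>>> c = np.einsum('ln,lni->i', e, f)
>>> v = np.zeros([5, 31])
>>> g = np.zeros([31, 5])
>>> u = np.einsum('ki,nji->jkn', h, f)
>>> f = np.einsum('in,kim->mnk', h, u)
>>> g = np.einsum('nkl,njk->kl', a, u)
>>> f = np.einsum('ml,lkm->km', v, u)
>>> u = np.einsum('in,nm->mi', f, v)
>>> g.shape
(5, 5)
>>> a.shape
(31, 5, 5)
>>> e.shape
(5, 31)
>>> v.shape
(5, 31)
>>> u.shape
(31, 7)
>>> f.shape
(7, 5)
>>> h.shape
(7, 7)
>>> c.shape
(7,)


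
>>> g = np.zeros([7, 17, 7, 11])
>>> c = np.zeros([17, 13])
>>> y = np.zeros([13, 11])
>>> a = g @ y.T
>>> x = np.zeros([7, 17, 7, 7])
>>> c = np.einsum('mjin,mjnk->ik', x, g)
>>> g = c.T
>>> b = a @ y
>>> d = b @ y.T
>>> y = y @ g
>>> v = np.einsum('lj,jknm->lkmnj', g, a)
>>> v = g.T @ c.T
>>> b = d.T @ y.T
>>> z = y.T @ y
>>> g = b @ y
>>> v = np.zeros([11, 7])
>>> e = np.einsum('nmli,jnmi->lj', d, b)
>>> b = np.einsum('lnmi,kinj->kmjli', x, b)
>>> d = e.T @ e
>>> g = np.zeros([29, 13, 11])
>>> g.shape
(29, 13, 11)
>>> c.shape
(7, 11)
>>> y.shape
(13, 7)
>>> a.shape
(7, 17, 7, 13)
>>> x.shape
(7, 17, 7, 7)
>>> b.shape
(13, 7, 13, 7, 7)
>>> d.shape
(13, 13)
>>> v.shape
(11, 7)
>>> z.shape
(7, 7)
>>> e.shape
(7, 13)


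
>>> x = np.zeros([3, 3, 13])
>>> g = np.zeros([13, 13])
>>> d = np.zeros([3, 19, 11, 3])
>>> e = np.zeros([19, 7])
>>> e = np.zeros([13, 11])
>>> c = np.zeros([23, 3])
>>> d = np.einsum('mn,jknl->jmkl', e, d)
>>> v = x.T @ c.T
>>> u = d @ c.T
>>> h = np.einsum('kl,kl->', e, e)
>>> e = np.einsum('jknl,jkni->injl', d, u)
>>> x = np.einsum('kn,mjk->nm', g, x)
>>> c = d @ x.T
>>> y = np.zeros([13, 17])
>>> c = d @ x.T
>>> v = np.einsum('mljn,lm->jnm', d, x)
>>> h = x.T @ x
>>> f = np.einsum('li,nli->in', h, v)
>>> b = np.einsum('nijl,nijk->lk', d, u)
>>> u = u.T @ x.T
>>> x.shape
(13, 3)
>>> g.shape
(13, 13)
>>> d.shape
(3, 13, 19, 3)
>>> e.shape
(23, 19, 3, 3)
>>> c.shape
(3, 13, 19, 13)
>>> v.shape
(19, 3, 3)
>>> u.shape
(23, 19, 13, 13)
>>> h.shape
(3, 3)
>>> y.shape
(13, 17)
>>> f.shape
(3, 19)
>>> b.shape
(3, 23)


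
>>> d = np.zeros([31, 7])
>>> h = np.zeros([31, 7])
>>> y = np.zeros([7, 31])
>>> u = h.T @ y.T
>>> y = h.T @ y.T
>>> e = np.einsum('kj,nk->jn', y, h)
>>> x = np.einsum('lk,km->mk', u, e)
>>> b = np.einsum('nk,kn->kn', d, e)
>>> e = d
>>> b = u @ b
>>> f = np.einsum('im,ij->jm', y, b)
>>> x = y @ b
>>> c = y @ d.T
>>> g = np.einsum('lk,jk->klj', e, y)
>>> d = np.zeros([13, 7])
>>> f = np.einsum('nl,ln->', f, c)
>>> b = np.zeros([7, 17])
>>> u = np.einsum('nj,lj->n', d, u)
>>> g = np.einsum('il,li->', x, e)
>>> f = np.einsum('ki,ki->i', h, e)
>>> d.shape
(13, 7)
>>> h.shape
(31, 7)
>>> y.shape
(7, 7)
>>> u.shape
(13,)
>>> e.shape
(31, 7)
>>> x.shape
(7, 31)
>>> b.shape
(7, 17)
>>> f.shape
(7,)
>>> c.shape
(7, 31)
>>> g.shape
()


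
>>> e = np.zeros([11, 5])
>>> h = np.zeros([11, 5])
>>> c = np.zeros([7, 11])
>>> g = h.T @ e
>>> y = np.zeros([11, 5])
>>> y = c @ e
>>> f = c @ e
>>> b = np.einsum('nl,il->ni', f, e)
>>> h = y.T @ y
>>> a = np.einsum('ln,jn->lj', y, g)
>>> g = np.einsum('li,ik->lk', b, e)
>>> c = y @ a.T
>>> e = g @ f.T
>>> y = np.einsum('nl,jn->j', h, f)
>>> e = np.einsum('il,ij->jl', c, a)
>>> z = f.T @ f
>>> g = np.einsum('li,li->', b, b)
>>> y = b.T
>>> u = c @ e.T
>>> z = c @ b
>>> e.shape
(5, 7)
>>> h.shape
(5, 5)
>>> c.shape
(7, 7)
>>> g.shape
()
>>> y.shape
(11, 7)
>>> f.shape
(7, 5)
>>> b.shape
(7, 11)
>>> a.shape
(7, 5)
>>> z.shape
(7, 11)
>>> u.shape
(7, 5)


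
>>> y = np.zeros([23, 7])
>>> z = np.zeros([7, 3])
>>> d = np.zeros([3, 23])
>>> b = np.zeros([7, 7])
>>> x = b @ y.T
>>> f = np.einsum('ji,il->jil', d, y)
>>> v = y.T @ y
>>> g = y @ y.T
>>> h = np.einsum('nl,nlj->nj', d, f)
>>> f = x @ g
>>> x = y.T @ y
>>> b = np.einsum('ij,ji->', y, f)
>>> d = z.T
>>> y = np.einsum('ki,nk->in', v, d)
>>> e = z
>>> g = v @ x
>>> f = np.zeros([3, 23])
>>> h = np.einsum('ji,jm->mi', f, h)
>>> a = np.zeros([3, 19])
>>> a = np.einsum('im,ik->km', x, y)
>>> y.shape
(7, 3)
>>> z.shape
(7, 3)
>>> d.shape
(3, 7)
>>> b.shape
()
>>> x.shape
(7, 7)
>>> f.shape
(3, 23)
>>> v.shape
(7, 7)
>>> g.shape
(7, 7)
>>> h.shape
(7, 23)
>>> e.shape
(7, 3)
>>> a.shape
(3, 7)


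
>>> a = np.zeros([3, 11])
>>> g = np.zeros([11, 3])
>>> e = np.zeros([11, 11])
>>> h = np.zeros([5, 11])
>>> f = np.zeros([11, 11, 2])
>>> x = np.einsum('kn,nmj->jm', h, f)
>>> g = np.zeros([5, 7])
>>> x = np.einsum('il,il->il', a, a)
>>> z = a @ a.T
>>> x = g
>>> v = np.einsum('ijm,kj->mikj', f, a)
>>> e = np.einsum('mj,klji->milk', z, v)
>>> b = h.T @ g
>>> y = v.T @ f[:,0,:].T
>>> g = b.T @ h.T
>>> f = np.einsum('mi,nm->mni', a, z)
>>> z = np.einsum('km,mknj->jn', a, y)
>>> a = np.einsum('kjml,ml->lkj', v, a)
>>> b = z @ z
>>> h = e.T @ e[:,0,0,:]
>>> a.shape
(11, 2, 11)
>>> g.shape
(7, 5)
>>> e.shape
(3, 11, 11, 2)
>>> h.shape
(2, 11, 11, 2)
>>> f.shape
(3, 3, 11)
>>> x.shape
(5, 7)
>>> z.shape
(11, 11)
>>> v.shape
(2, 11, 3, 11)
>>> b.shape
(11, 11)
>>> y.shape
(11, 3, 11, 11)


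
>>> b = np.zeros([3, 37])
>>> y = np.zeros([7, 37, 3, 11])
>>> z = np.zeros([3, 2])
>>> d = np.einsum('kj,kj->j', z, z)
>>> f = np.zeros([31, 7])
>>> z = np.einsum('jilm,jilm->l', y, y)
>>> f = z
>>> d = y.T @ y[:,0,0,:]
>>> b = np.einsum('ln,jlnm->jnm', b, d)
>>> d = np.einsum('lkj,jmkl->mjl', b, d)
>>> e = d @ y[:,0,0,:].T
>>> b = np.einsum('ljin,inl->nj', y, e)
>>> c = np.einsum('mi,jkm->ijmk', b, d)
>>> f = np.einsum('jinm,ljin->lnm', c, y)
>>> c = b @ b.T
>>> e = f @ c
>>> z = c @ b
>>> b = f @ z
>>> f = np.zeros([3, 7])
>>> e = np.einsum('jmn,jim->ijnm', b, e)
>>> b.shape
(7, 11, 37)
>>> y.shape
(7, 37, 3, 11)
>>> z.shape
(11, 37)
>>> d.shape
(3, 11, 11)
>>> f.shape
(3, 7)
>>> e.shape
(11, 7, 37, 11)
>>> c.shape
(11, 11)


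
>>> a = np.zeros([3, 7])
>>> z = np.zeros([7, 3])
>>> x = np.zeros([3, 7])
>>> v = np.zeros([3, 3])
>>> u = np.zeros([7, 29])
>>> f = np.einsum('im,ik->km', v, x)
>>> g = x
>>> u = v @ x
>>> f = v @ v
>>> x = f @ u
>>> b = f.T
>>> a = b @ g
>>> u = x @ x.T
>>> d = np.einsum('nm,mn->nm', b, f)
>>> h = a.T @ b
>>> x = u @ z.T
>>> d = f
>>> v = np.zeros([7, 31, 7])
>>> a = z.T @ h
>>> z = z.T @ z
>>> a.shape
(3, 3)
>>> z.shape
(3, 3)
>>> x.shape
(3, 7)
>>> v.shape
(7, 31, 7)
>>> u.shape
(3, 3)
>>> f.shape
(3, 3)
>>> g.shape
(3, 7)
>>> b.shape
(3, 3)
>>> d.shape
(3, 3)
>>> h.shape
(7, 3)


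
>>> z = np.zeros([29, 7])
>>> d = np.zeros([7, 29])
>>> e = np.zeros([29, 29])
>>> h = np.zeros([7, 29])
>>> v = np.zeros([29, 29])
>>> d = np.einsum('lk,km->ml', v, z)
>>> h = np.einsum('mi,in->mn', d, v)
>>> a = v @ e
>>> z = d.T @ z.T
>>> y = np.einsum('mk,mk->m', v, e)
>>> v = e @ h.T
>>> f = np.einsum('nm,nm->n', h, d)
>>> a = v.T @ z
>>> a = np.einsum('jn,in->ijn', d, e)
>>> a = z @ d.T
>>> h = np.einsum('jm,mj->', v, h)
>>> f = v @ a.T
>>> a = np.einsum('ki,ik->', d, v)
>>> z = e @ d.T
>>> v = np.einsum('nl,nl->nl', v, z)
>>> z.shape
(29, 7)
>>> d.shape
(7, 29)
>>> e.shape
(29, 29)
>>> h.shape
()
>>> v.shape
(29, 7)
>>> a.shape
()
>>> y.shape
(29,)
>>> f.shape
(29, 29)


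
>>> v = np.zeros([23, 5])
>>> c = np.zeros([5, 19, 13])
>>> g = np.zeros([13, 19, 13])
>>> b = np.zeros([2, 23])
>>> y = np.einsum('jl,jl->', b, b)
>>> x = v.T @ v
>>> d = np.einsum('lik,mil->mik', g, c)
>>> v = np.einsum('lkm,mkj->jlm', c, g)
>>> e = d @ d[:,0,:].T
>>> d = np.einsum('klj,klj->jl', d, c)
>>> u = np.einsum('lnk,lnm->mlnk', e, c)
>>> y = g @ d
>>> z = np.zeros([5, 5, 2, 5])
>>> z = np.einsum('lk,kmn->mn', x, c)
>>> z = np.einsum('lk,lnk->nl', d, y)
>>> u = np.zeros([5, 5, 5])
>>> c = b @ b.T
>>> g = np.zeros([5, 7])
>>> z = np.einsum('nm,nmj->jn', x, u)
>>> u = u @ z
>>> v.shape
(13, 5, 13)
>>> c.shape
(2, 2)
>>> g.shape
(5, 7)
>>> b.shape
(2, 23)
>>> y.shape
(13, 19, 19)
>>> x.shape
(5, 5)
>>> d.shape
(13, 19)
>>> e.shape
(5, 19, 5)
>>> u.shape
(5, 5, 5)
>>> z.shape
(5, 5)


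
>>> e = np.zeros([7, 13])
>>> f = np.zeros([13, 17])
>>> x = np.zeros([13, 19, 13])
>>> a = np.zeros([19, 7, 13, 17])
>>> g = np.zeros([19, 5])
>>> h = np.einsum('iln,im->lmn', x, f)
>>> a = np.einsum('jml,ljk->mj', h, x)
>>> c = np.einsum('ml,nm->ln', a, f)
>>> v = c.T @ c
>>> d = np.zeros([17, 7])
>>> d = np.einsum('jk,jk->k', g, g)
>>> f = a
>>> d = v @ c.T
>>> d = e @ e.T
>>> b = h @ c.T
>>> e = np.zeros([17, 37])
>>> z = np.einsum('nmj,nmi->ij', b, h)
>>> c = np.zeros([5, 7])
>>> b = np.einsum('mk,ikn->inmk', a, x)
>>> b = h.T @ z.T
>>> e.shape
(17, 37)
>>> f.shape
(17, 19)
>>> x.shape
(13, 19, 13)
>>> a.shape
(17, 19)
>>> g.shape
(19, 5)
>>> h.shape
(19, 17, 13)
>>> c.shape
(5, 7)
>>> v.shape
(13, 13)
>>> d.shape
(7, 7)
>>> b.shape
(13, 17, 13)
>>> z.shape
(13, 19)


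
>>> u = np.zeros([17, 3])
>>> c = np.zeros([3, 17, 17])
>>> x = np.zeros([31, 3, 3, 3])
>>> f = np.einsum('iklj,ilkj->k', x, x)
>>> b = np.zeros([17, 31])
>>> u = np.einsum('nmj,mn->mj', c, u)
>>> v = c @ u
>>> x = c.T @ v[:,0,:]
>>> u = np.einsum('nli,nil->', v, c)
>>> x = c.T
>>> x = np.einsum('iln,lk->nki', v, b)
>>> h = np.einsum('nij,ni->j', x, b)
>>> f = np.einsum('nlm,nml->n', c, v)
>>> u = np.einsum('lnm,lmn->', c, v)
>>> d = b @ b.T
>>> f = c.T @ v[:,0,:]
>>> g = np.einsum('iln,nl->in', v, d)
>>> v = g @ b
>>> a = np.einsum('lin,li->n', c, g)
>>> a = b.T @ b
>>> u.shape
()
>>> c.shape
(3, 17, 17)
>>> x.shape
(17, 31, 3)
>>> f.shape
(17, 17, 17)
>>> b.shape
(17, 31)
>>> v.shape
(3, 31)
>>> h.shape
(3,)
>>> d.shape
(17, 17)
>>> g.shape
(3, 17)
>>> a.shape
(31, 31)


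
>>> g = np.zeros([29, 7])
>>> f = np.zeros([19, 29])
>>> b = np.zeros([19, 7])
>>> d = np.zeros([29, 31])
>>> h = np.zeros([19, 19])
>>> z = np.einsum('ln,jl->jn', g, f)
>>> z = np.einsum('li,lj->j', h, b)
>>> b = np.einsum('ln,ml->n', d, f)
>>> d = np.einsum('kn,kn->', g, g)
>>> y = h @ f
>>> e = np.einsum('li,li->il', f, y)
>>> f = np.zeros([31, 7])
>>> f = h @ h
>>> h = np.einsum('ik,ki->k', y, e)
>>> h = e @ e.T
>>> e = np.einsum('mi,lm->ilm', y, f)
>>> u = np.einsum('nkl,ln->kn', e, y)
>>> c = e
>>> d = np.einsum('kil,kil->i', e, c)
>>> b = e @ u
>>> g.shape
(29, 7)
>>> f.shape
(19, 19)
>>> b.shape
(29, 19, 29)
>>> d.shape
(19,)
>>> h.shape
(29, 29)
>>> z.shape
(7,)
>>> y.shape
(19, 29)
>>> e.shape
(29, 19, 19)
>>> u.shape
(19, 29)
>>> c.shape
(29, 19, 19)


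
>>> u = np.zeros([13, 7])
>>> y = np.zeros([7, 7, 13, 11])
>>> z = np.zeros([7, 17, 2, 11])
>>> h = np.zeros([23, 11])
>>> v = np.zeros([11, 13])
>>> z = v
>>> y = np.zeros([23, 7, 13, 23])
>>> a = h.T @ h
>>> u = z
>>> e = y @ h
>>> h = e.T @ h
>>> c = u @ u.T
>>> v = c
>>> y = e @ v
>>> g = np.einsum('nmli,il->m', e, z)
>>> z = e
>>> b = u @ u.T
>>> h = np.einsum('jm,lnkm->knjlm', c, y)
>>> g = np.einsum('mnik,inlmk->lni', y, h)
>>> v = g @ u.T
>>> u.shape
(11, 13)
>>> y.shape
(23, 7, 13, 11)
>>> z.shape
(23, 7, 13, 11)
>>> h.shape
(13, 7, 11, 23, 11)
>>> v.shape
(11, 7, 11)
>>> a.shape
(11, 11)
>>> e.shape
(23, 7, 13, 11)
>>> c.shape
(11, 11)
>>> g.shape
(11, 7, 13)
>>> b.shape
(11, 11)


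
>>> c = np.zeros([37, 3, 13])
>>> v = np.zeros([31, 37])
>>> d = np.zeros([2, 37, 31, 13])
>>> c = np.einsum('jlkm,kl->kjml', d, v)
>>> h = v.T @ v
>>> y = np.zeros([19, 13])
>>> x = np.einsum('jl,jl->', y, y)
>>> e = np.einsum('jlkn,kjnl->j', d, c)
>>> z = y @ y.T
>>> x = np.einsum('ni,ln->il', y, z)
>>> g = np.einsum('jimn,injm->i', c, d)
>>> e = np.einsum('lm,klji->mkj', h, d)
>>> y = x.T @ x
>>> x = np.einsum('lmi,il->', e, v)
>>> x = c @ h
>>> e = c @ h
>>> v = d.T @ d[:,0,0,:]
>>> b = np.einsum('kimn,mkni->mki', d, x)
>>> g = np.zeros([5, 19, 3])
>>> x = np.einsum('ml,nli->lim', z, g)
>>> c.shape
(31, 2, 13, 37)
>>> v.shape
(13, 31, 37, 13)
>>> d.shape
(2, 37, 31, 13)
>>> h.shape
(37, 37)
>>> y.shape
(19, 19)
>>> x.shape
(19, 3, 19)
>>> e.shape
(31, 2, 13, 37)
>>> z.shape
(19, 19)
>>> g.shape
(5, 19, 3)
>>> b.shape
(31, 2, 37)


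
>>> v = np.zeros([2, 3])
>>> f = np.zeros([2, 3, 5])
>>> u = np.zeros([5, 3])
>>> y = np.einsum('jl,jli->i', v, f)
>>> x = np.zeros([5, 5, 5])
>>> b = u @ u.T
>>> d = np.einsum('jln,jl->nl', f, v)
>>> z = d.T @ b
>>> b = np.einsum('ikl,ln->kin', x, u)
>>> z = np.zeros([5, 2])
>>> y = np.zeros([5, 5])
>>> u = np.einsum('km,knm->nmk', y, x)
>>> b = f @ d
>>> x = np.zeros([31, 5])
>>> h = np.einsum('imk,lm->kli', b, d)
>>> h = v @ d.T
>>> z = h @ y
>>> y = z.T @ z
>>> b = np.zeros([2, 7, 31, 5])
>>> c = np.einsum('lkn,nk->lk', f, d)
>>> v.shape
(2, 3)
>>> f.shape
(2, 3, 5)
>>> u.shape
(5, 5, 5)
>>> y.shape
(5, 5)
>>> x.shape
(31, 5)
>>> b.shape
(2, 7, 31, 5)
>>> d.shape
(5, 3)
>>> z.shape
(2, 5)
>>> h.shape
(2, 5)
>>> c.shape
(2, 3)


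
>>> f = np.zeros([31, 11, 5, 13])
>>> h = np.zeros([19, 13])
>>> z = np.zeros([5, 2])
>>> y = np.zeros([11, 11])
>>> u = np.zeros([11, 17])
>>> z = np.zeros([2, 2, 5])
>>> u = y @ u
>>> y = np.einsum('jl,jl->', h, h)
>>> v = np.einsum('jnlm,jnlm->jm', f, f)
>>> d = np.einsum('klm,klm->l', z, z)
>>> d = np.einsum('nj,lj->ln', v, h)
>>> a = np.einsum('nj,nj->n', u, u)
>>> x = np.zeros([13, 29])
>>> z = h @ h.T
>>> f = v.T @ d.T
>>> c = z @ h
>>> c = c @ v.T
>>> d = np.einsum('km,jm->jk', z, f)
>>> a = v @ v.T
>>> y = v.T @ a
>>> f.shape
(13, 19)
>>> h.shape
(19, 13)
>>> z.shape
(19, 19)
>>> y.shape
(13, 31)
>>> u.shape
(11, 17)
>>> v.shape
(31, 13)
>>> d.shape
(13, 19)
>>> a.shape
(31, 31)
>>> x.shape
(13, 29)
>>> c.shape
(19, 31)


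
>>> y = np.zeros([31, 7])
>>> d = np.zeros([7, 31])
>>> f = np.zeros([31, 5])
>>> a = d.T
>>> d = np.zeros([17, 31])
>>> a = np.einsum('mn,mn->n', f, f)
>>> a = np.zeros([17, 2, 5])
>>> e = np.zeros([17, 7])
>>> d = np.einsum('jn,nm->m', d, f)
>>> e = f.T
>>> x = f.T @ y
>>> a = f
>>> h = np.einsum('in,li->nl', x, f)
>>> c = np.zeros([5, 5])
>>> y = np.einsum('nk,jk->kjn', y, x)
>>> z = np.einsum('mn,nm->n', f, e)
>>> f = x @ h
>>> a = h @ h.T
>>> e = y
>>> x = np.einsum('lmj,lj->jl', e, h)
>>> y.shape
(7, 5, 31)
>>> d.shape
(5,)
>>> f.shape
(5, 31)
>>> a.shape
(7, 7)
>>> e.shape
(7, 5, 31)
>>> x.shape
(31, 7)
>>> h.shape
(7, 31)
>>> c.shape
(5, 5)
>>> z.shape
(5,)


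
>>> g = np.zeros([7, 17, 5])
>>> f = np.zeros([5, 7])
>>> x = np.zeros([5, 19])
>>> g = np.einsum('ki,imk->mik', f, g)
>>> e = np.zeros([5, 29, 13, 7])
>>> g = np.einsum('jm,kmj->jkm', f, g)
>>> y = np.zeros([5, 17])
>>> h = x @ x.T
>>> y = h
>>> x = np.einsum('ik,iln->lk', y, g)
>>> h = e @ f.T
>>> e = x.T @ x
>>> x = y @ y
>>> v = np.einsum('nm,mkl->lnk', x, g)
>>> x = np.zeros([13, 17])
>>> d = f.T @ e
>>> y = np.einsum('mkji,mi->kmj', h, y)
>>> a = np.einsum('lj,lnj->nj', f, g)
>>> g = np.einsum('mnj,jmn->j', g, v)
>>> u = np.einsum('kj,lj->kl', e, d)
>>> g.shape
(7,)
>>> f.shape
(5, 7)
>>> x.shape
(13, 17)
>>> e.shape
(5, 5)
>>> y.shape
(29, 5, 13)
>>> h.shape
(5, 29, 13, 5)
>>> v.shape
(7, 5, 17)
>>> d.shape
(7, 5)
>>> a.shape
(17, 7)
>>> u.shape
(5, 7)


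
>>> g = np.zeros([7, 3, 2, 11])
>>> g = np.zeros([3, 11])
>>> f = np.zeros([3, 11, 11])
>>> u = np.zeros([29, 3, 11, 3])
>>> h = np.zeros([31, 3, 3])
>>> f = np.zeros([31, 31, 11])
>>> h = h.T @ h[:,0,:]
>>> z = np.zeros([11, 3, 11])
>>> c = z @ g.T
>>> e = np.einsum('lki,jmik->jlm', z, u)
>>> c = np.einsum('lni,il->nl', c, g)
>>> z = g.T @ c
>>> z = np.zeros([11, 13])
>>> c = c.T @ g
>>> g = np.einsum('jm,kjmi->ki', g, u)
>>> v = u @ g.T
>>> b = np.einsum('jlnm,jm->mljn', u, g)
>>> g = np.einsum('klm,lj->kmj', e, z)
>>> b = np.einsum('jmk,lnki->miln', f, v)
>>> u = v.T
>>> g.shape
(29, 3, 13)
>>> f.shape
(31, 31, 11)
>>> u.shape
(29, 11, 3, 29)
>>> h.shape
(3, 3, 3)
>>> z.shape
(11, 13)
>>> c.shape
(11, 11)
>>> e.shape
(29, 11, 3)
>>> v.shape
(29, 3, 11, 29)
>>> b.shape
(31, 29, 29, 3)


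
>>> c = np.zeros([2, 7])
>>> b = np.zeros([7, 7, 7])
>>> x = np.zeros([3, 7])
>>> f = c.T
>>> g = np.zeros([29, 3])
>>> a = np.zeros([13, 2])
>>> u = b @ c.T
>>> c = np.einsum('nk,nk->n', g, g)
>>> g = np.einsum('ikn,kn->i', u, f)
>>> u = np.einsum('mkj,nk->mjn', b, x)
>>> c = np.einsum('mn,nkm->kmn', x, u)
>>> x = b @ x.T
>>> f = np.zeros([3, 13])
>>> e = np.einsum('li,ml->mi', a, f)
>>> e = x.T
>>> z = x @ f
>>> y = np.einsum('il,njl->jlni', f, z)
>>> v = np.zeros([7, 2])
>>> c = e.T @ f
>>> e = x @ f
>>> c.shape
(7, 7, 13)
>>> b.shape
(7, 7, 7)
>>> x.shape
(7, 7, 3)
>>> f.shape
(3, 13)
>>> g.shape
(7,)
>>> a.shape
(13, 2)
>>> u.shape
(7, 7, 3)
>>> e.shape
(7, 7, 13)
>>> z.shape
(7, 7, 13)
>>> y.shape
(7, 13, 7, 3)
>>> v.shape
(7, 2)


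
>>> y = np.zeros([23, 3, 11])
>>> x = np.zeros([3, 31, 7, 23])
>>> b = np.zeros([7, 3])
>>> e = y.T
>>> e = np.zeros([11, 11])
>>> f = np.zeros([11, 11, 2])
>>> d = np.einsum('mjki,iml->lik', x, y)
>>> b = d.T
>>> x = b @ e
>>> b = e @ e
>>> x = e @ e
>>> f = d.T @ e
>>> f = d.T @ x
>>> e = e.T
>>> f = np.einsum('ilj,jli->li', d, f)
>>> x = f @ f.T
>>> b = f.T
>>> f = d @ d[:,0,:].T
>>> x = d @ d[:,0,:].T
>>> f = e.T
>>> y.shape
(23, 3, 11)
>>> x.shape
(11, 23, 11)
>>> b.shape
(11, 23)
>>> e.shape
(11, 11)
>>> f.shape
(11, 11)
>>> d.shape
(11, 23, 7)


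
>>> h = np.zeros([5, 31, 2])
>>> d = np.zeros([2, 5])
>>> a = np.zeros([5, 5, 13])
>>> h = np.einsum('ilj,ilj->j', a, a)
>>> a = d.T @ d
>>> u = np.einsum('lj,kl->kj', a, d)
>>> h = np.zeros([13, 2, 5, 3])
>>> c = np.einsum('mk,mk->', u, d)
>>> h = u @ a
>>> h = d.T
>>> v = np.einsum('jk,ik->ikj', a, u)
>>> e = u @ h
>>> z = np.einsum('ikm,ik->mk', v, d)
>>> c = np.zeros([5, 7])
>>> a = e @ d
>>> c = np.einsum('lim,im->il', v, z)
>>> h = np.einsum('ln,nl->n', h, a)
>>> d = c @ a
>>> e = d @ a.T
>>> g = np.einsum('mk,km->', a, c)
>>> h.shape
(2,)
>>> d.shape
(5, 5)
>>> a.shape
(2, 5)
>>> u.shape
(2, 5)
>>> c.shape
(5, 2)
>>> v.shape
(2, 5, 5)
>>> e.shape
(5, 2)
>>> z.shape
(5, 5)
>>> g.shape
()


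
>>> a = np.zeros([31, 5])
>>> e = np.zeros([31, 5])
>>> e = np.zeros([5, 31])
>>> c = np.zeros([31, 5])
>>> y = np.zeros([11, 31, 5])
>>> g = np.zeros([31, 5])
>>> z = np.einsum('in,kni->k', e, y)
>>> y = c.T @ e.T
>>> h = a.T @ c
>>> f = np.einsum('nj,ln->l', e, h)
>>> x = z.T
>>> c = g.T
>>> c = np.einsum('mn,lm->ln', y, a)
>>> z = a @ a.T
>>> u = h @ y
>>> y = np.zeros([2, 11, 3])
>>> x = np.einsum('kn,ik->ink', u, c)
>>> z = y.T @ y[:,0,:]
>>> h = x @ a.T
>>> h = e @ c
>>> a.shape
(31, 5)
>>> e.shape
(5, 31)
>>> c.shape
(31, 5)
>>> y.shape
(2, 11, 3)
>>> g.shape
(31, 5)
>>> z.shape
(3, 11, 3)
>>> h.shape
(5, 5)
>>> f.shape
(5,)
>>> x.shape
(31, 5, 5)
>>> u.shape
(5, 5)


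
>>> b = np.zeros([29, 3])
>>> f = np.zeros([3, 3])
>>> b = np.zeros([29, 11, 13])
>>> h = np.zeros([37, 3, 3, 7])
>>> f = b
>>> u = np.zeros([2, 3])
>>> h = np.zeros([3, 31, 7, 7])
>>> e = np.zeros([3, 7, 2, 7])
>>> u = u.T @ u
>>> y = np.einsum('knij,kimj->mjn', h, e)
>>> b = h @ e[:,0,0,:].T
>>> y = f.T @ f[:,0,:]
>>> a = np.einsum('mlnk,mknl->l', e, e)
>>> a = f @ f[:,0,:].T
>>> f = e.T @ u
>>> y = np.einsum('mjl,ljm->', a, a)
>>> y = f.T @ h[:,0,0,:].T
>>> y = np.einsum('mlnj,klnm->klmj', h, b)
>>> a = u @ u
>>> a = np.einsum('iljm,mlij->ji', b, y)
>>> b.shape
(3, 31, 7, 3)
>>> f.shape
(7, 2, 7, 3)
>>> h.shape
(3, 31, 7, 7)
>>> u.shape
(3, 3)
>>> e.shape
(3, 7, 2, 7)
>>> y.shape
(3, 31, 3, 7)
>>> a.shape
(7, 3)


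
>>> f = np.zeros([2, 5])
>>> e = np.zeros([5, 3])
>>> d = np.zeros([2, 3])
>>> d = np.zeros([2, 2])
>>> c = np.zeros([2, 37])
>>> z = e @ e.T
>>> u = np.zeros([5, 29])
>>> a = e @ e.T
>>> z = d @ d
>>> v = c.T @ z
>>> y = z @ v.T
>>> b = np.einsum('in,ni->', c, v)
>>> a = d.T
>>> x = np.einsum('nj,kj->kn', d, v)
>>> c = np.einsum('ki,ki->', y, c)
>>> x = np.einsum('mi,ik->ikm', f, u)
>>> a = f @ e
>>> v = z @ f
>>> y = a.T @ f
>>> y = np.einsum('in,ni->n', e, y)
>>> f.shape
(2, 5)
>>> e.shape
(5, 3)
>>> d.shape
(2, 2)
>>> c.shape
()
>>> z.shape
(2, 2)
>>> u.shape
(5, 29)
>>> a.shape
(2, 3)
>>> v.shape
(2, 5)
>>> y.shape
(3,)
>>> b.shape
()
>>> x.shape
(5, 29, 2)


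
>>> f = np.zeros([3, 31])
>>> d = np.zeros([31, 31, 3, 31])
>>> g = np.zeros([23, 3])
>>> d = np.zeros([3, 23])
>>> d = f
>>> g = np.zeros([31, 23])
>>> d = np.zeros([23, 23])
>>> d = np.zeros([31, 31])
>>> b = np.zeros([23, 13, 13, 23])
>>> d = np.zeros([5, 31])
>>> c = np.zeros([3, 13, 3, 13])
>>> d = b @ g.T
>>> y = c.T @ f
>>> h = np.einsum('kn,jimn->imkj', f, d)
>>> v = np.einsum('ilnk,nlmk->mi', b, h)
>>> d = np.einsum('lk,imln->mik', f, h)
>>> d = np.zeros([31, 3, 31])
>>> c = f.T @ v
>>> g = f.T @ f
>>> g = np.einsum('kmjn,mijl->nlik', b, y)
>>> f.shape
(3, 31)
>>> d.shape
(31, 3, 31)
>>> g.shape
(23, 31, 3, 23)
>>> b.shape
(23, 13, 13, 23)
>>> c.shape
(31, 23)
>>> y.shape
(13, 3, 13, 31)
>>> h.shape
(13, 13, 3, 23)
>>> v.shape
(3, 23)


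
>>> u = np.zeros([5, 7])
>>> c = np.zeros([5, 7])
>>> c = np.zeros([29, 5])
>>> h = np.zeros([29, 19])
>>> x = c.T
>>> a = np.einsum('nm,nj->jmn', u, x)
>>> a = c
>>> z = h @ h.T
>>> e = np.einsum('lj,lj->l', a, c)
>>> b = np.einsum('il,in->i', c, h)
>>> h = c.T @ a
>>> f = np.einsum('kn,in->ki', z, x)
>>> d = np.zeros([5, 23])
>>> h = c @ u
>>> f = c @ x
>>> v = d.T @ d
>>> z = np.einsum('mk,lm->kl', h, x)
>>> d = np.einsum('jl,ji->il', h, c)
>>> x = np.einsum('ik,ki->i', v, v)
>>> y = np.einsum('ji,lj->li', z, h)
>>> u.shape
(5, 7)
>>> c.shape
(29, 5)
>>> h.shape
(29, 7)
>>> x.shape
(23,)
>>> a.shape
(29, 5)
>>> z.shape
(7, 5)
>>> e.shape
(29,)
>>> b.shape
(29,)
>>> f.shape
(29, 29)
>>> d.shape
(5, 7)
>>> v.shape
(23, 23)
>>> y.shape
(29, 5)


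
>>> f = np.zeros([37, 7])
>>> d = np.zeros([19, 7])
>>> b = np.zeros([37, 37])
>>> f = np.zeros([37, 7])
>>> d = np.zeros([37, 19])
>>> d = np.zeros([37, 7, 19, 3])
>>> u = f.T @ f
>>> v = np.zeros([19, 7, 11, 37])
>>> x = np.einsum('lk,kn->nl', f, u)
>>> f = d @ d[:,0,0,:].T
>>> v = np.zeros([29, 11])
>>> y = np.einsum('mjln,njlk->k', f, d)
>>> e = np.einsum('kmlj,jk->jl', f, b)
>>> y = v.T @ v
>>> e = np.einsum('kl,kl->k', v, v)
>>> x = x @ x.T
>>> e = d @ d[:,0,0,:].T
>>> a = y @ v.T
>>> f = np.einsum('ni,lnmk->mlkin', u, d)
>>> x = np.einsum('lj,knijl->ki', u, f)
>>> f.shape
(19, 37, 3, 7, 7)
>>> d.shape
(37, 7, 19, 3)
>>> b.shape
(37, 37)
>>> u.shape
(7, 7)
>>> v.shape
(29, 11)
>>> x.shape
(19, 3)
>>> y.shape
(11, 11)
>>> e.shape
(37, 7, 19, 37)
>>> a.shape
(11, 29)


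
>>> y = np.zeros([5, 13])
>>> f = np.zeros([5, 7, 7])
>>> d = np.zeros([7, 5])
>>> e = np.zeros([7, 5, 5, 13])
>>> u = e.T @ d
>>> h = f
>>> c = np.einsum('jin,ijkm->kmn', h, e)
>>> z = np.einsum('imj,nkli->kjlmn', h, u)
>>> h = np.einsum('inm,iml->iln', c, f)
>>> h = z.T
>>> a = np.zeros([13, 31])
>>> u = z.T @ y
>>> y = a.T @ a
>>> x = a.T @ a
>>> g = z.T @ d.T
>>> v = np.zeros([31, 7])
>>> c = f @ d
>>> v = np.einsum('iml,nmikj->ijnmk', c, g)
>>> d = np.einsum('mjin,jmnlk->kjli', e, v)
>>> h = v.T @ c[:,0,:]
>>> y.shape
(31, 31)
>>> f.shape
(5, 7, 7)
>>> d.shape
(7, 5, 7, 5)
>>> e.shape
(7, 5, 5, 13)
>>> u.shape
(13, 7, 5, 7, 13)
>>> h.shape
(7, 7, 13, 7, 5)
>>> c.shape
(5, 7, 5)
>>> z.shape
(5, 7, 5, 7, 13)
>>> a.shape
(13, 31)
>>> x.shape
(31, 31)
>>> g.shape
(13, 7, 5, 7, 7)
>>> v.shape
(5, 7, 13, 7, 7)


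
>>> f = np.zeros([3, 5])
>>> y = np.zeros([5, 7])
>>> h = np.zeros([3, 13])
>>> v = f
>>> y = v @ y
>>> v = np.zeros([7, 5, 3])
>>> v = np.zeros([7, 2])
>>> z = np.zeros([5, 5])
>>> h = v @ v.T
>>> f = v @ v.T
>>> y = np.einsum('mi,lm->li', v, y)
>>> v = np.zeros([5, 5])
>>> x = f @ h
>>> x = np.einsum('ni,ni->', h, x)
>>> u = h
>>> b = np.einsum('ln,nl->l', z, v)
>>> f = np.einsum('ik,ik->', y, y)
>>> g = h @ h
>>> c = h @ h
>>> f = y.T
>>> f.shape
(2, 3)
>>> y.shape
(3, 2)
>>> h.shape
(7, 7)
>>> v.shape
(5, 5)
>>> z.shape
(5, 5)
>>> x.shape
()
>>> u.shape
(7, 7)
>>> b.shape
(5,)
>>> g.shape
(7, 7)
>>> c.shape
(7, 7)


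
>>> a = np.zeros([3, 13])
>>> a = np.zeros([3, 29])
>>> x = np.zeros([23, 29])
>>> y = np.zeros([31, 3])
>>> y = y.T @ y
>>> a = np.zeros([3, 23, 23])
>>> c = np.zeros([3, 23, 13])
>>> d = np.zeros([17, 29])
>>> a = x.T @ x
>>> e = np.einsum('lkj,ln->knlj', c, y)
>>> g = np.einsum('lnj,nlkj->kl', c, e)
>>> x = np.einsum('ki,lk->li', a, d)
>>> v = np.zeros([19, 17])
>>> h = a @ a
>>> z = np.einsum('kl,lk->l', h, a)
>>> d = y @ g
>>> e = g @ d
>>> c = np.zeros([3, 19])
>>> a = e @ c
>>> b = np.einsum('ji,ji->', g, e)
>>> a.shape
(3, 19)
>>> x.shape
(17, 29)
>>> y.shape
(3, 3)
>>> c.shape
(3, 19)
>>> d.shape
(3, 3)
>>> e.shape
(3, 3)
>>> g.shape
(3, 3)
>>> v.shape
(19, 17)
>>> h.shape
(29, 29)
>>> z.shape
(29,)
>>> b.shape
()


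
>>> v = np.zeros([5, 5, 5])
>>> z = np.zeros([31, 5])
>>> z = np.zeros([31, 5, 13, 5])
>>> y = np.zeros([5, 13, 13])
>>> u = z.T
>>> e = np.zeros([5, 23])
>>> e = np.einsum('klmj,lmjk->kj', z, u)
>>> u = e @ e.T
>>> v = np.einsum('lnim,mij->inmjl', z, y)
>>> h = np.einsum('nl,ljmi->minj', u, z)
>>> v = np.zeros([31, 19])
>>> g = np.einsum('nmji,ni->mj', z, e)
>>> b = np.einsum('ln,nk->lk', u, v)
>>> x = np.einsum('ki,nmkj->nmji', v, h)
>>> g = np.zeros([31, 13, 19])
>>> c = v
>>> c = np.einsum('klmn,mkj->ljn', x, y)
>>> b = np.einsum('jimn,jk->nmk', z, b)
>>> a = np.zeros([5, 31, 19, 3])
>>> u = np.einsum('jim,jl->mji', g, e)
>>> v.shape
(31, 19)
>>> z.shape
(31, 5, 13, 5)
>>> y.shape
(5, 13, 13)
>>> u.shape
(19, 31, 13)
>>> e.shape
(31, 5)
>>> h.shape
(13, 5, 31, 5)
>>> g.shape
(31, 13, 19)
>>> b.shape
(5, 13, 19)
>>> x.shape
(13, 5, 5, 19)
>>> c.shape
(5, 13, 19)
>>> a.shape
(5, 31, 19, 3)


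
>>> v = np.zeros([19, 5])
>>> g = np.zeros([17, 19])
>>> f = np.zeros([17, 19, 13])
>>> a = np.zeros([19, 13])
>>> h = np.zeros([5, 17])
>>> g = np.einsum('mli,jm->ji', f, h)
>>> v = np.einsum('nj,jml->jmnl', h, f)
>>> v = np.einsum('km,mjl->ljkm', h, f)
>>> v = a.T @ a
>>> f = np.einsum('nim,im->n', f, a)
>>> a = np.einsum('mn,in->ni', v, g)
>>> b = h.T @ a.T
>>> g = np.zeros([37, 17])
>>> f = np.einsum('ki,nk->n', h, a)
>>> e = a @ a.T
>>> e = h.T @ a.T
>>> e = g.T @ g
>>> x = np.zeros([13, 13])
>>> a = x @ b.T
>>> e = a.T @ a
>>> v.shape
(13, 13)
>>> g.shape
(37, 17)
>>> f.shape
(13,)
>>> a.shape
(13, 17)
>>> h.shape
(5, 17)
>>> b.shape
(17, 13)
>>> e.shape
(17, 17)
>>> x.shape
(13, 13)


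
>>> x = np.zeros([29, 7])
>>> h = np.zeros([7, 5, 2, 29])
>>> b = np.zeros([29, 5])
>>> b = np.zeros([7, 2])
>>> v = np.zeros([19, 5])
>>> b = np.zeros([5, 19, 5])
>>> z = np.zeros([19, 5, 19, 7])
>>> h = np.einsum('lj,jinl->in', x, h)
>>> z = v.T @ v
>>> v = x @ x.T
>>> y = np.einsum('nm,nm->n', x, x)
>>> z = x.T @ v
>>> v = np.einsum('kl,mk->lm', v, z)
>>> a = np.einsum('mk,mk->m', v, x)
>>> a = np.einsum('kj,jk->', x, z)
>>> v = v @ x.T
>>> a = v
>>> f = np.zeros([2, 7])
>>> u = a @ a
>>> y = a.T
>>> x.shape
(29, 7)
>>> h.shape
(5, 2)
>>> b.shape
(5, 19, 5)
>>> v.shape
(29, 29)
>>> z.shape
(7, 29)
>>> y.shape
(29, 29)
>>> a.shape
(29, 29)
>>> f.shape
(2, 7)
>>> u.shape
(29, 29)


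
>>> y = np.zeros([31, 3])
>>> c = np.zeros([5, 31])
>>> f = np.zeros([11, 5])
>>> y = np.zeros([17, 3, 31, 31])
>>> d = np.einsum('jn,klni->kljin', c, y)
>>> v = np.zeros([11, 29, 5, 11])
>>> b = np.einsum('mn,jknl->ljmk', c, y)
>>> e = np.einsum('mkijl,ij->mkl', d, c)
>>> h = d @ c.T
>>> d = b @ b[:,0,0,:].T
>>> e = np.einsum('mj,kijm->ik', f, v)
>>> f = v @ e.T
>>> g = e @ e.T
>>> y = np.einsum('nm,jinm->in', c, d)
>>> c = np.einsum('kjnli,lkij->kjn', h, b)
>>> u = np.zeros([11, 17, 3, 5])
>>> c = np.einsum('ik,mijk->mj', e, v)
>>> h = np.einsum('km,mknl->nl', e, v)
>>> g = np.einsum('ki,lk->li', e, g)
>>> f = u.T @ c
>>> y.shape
(17, 5)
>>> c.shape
(11, 5)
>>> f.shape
(5, 3, 17, 5)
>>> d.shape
(31, 17, 5, 31)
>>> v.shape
(11, 29, 5, 11)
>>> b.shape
(31, 17, 5, 3)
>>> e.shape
(29, 11)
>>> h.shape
(5, 11)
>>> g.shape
(29, 11)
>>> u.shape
(11, 17, 3, 5)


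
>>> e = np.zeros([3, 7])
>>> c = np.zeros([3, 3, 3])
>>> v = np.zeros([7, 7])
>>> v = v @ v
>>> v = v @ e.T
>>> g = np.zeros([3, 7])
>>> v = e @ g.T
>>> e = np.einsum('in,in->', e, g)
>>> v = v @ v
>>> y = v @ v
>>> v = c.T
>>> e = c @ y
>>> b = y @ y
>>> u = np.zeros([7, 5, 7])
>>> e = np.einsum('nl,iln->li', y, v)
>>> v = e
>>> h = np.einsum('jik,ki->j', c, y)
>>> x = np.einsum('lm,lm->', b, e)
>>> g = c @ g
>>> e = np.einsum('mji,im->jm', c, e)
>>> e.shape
(3, 3)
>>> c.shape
(3, 3, 3)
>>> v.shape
(3, 3)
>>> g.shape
(3, 3, 7)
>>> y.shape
(3, 3)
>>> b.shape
(3, 3)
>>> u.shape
(7, 5, 7)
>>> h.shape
(3,)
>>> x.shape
()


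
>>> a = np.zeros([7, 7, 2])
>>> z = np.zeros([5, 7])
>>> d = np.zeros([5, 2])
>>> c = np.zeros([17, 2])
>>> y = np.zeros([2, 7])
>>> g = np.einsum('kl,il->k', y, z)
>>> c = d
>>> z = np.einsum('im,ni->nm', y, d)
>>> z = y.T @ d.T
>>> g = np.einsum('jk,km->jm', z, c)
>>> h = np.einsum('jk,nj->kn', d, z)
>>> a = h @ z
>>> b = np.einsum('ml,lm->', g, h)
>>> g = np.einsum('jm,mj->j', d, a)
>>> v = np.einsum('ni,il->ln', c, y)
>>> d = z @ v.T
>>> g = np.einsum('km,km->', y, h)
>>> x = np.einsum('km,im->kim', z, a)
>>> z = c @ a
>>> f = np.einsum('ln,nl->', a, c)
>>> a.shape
(2, 5)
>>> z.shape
(5, 5)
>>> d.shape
(7, 7)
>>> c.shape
(5, 2)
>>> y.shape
(2, 7)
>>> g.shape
()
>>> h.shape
(2, 7)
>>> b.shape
()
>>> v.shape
(7, 5)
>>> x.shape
(7, 2, 5)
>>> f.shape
()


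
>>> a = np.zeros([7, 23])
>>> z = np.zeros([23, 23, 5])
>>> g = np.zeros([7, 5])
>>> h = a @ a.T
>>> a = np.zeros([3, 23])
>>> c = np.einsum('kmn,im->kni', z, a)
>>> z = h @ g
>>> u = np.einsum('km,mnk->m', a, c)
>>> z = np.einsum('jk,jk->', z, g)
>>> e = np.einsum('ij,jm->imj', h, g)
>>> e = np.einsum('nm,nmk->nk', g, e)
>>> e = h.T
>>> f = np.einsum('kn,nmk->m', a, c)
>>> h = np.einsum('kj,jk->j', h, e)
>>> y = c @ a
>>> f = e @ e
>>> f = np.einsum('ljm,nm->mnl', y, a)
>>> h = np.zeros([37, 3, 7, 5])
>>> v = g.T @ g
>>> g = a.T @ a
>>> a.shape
(3, 23)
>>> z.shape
()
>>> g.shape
(23, 23)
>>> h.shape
(37, 3, 7, 5)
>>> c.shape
(23, 5, 3)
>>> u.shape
(23,)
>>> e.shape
(7, 7)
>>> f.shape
(23, 3, 23)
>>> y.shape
(23, 5, 23)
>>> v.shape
(5, 5)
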